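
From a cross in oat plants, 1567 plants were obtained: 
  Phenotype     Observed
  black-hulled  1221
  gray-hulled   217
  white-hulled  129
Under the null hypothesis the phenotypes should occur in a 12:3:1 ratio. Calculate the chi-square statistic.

Under the 12:3:1 hypothesis (Σ ratio = 16, N = 1567):
  black-hulled: 1567 × 12/16 = 1175.25
  gray-hulled: 1567 × 3/16 = 293.8125
  white-hulled: 1567 × 1/16 = 97.9375
χ² = Σ (O − E)² / E
  black-hulled: (1221 − 1175.25)² / 1175.25 = 1.7810
  gray-hulled: (217 − 293.8125)² / 293.8125 = 20.0814
  white-hulled: (129 − 97.9375)² / 97.9375 = 9.8520
χ² = 1.7810 + 20.0814 + 9.8520 = 31.7144 ≈ 31.714

31.714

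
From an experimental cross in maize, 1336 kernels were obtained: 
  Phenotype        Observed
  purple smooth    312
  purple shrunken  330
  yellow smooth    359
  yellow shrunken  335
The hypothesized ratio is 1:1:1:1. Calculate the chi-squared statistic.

Total ratio parts = 4. Expected numbers out of 1336:
  purple smooth: 1336 × 1/4 = 334
  purple shrunken: 1336 × 1/4 = 334
  yellow smooth: 1336 × 1/4 = 334
  yellow shrunken: 1336 × 1/4 = 334
χ² = Σ (O − E)² / E
  purple smooth: (312 − 334)² / 334 = 1.4491
  purple shrunken: (330 − 334)² / 334 = 0.0479
  yellow smooth: (359 − 334)² / 334 = 1.8713
  yellow shrunken: (335 − 334)² / 334 = 0.0030
χ² = 1.4491 + 0.0479 + 1.8713 + 0.0030 = 3.3713 ≈ 3.371

3.371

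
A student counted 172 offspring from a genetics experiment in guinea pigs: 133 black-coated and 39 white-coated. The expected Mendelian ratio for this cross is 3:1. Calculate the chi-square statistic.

Total ratio parts = 4. Expected numbers out of 172:
  black-coated: 172 × 3/4 = 129
  white-coated: 172 × 1/4 = 43
χ² = Σ (O − E)² / E
  black-coated: (133 − 129)² / 129 = 0.1240
  white-coated: (39 − 43)² / 43 = 0.3721
χ² = 0.1240 + 0.3721 = 0.4961 ≈ 0.496

0.496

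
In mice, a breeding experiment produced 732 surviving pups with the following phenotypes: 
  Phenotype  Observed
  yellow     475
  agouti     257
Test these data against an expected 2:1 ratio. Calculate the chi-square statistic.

Under the 2:1 hypothesis (Σ ratio = 3, N = 732):
  yellow: 732 × 2/3 = 488
  agouti: 732 × 1/3 = 244
χ² = Σ (O − E)² / E
  yellow: (475 − 488)² / 488 = 0.3463
  agouti: (257 − 244)² / 244 = 0.6926
χ² = 0.3463 + 0.6926 = 1.0389 ≈ 1.039

1.039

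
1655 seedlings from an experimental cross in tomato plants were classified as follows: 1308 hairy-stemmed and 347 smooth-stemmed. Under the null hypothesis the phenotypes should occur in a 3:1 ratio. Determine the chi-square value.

14.358

Total ratio parts = 4. Expected numbers out of 1655:
  hairy-stemmed: 1655 × 3/4 = 1241.25
  smooth-stemmed: 1655 × 1/4 = 413.75
χ² = Σ (O − E)² / E
  hairy-stemmed: (1308 − 1241.25)² / 1241.25 = 3.5896
  smooth-stemmed: (347 − 413.75)² / 413.75 = 10.7687
χ² = 3.5896 + 10.7687 = 14.3583 ≈ 14.358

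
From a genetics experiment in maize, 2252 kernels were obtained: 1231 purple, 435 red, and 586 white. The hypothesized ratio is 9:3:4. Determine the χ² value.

Total ratio parts = 16. Expected numbers out of 2252:
  purple: 2252 × 9/16 = 1266.75
  red: 2252 × 3/16 = 422.25
  white: 2252 × 4/16 = 563
χ² = Σ (O − E)² / E
  purple: (1231 − 1266.75)² / 1266.75 = 1.0089
  red: (435 − 422.25)² / 422.25 = 0.3850
  white: (586 − 563)² / 563 = 0.9396
χ² = 1.0089 + 0.3850 + 0.9396 = 2.3335 ≈ 2.334

2.334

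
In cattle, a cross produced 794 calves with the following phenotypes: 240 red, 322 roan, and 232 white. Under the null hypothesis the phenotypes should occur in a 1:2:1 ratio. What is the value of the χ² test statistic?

28.499

The 1:2:1 ratio has 4 parts, so with N = 794 the expected counts are:
  red: 794 × 1/4 = 198.5
  roan: 794 × 2/4 = 397
  white: 794 × 1/4 = 198.5
χ² = Σ (O − E)² / E
  red: (240 − 198.5)² / 198.5 = 8.6763
  roan: (322 − 397)² / 397 = 14.1688
  white: (232 − 198.5)² / 198.5 = 5.6537
χ² = 8.6763 + 14.1688 + 5.6537 = 28.4988 ≈ 28.499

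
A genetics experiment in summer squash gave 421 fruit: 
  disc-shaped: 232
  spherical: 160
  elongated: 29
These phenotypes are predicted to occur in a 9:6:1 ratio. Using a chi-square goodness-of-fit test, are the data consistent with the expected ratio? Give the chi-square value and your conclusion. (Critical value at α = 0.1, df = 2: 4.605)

Under the 9:6:1 hypothesis (Σ ratio = 16, N = 421):
  disc-shaped: 421 × 9/16 = 236.8125
  spherical: 421 × 6/16 = 157.875
  elongated: 421 × 1/16 = 26.3125
χ² = Σ (O − E)² / E
  disc-shaped: (232 − 236.8125)² / 236.8125 = 0.0978
  spherical: (160 − 157.875)² / 157.875 = 0.0286
  elongated: (29 − 26.3125)² / 26.3125 = 0.2745
χ² = 0.0978 + 0.0286 + 0.2745 = 0.4009 ≈ 0.401
Degrees of freedom = 3 − 1 = 2; critical value at α = 0.1 is 4.605.
Since 0.401 < 4.605, we fail to reject the null hypothesis — the data are consistent with the 9:6:1 ratio.

0.401; consistent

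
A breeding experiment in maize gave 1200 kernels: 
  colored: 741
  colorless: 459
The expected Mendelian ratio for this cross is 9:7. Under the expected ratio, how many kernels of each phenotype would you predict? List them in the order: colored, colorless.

675, 525

Total ratio parts = 16. Expected numbers out of 1200:
  colored: 1200 × 9/16 = 675
  colorless: 1200 × 7/16 = 525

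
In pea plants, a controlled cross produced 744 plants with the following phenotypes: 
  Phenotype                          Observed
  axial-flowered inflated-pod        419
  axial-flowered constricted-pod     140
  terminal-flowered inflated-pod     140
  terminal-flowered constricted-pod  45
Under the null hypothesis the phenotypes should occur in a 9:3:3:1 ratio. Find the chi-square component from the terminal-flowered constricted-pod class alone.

Total ratio parts = 16. Expected numbers out of 744:
  axial-flowered inflated-pod: 744 × 9/16 = 418.5
  axial-flowered constricted-pod: 744 × 3/16 = 139.5
  terminal-flowered inflated-pod: 744 × 3/16 = 139.5
  terminal-flowered constricted-pod: 744 × 1/16 = 46.5
Contribution of terminal-flowered constricted-pod: (45 − 46.5)² / 46.5 = 0.0484

0.048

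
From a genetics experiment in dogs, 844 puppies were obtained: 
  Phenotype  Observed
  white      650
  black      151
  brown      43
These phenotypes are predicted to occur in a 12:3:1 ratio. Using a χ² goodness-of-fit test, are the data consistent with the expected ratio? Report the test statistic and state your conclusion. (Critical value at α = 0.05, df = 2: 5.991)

Expected counts for N = 844 under a 12:3:1 ratio (total parts = 16):
  white: 844 × 12/16 = 633
  black: 844 × 3/16 = 158.25
  brown: 844 × 1/16 = 52.75
χ² = Σ (O − E)² / E
  white: (650 − 633)² / 633 = 0.4566
  black: (151 − 158.25)² / 158.25 = 0.3321
  brown: (43 − 52.75)² / 52.75 = 1.8021
χ² = 0.4566 + 0.3321 + 1.8021 = 2.5908 ≈ 2.591
Degrees of freedom = 3 − 1 = 2; critical value at α = 0.05 is 5.991.
Since 2.591 < 5.991, we fail to reject the null hypothesis — the data are consistent with the 12:3:1 ratio.

2.591; consistent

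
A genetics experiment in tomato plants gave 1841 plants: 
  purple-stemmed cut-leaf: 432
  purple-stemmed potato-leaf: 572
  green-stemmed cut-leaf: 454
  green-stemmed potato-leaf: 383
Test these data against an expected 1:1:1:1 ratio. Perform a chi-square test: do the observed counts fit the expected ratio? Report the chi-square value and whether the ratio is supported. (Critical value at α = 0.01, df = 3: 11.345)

41.918; not consistent

Under the 1:1:1:1 hypothesis (Σ ratio = 4, N = 1841):
  purple-stemmed cut-leaf: 1841 × 1/4 = 460.25
  purple-stemmed potato-leaf: 1841 × 1/4 = 460.25
  green-stemmed cut-leaf: 1841 × 1/4 = 460.25
  green-stemmed potato-leaf: 1841 × 1/4 = 460.25
χ² = Σ (O − E)² / E
  purple-stemmed cut-leaf: (432 − 460.25)² / 460.25 = 1.7340
  purple-stemmed potato-leaf: (572 − 460.25)² / 460.25 = 27.1332
  green-stemmed cut-leaf: (454 − 460.25)² / 460.25 = 0.0849
  green-stemmed potato-leaf: (383 − 460.25)² / 460.25 = 12.9659
χ² = 1.7340 + 27.1332 + 0.0849 + 12.9659 = 41.918
Degrees of freedom = 4 − 1 = 3; critical value at α = 0.01 is 11.345.
Since 41.918 > 11.345, we reject the null hypothesis — the data do not fit the 1:1:1:1 ratio.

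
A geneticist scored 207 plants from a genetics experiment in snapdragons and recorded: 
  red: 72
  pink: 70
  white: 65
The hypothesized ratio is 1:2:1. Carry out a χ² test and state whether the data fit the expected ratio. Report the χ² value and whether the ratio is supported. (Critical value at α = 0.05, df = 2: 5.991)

Total ratio parts = 4. Expected numbers out of 207:
  red: 207 × 1/4 = 51.75
  pink: 207 × 2/4 = 103.5
  white: 207 × 1/4 = 51.75
χ² = Σ (O − E)² / E
  red: (72 − 51.75)² / 51.75 = 7.9239
  pink: (70 − 103.5)² / 103.5 = 10.8430
  white: (65 − 51.75)² / 51.75 = 3.3925
χ² = 7.9239 + 10.8430 + 3.3925 = 22.1594 ≈ 22.159
Degrees of freedom = 3 − 1 = 2; critical value at α = 0.05 is 5.991.
Since 22.159 > 5.991, we reject the null hypothesis — the data do not fit the 1:2:1 ratio.

22.159; not consistent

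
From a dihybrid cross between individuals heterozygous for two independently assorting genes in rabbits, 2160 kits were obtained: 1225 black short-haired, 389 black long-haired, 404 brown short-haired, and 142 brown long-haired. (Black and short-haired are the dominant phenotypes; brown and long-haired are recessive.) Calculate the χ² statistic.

1.080

A dihybrid F₂ with independent assortment and complete dominance at both loci gives a 9:3:3:1 phenotypic ratio.
Expected counts for N = 2160 under a 9:3:3:1 ratio (total parts = 16):
  black short-haired: 2160 × 9/16 = 1215
  black long-haired: 2160 × 3/16 = 405
  brown short-haired: 2160 × 3/16 = 405
  brown long-haired: 2160 × 1/16 = 135
χ² = Σ (O − E)² / E
  black short-haired: (1225 − 1215)² / 1215 = 0.0823
  black long-haired: (389 − 405)² / 405 = 0.6321
  brown short-haired: (404 − 405)² / 405 = 0.0025
  brown long-haired: (142 − 135)² / 135 = 0.3630
χ² = 0.0823 + 0.6321 + 0.0025 + 0.3630 = 1.0799 ≈ 1.080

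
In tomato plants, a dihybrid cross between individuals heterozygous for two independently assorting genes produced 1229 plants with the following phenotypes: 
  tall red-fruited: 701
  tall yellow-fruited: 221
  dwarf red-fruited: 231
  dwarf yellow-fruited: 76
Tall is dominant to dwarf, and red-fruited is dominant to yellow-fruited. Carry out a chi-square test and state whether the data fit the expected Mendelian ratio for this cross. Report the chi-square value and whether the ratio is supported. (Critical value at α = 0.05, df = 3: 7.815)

A dihybrid F₂ with independent assortment and complete dominance at both loci gives a 9:3:3:1 phenotypic ratio.
The 9:3:3:1 ratio has 16 parts, so with N = 1229 the expected counts are:
  tall red-fruited: 1229 × 9/16 = 691.3125
  tall yellow-fruited: 1229 × 3/16 = 230.4375
  dwarf red-fruited: 1229 × 3/16 = 230.4375
  dwarf yellow-fruited: 1229 × 1/16 = 76.8125
χ² = Σ (O − E)² / E
  tall red-fruited: (701 − 691.3125)² / 691.3125 = 0.1358
  tall yellow-fruited: (221 − 230.4375)² / 230.4375 = 0.3865
  dwarf red-fruited: (231 − 230.4375)² / 230.4375 = 0.0014
  dwarf yellow-fruited: (76 − 76.8125)² / 76.8125 = 0.0086
χ² = 0.1358 + 0.3865 + 0.0014 + 0.0086 = 0.5323 ≈ 0.532
Degrees of freedom = 4 − 1 = 3; critical value at α = 0.05 is 7.815.
Since 0.532 < 7.815, we fail to reject the null hypothesis — the data are consistent with the 9:3:3:1 ratio.

0.532; consistent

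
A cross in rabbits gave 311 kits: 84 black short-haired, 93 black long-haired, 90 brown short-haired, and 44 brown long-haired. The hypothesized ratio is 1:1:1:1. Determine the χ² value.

Under the 1:1:1:1 hypothesis (Σ ratio = 4, N = 311):
  black short-haired: 311 × 1/4 = 77.75
  black long-haired: 311 × 1/4 = 77.75
  brown short-haired: 311 × 1/4 = 77.75
  brown long-haired: 311 × 1/4 = 77.75
χ² = Σ (O − E)² / E
  black short-haired: (84 − 77.75)² / 77.75 = 0.5024
  black long-haired: (93 − 77.75)² / 77.75 = 2.9912
  brown short-haired: (90 − 77.75)² / 77.75 = 1.9301
  brown long-haired: (44 − 77.75)² / 77.75 = 14.6503
χ² = 0.5024 + 2.9912 + 1.9301 + 14.6503 = 20.074

20.074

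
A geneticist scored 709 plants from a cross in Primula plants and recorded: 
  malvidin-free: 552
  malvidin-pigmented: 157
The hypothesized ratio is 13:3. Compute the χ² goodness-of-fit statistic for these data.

5.361

Under the 13:3 hypothesis (Σ ratio = 16, N = 709):
  malvidin-free: 709 × 13/16 = 576.0625
  malvidin-pigmented: 709 × 3/16 = 132.9375
χ² = Σ (O − E)² / E
  malvidin-free: (552 − 576.0625)² / 576.0625 = 1.0051
  malvidin-pigmented: (157 − 132.9375)² / 132.9375 = 4.3555
χ² = 1.0051 + 4.3555 = 5.3606 ≈ 5.361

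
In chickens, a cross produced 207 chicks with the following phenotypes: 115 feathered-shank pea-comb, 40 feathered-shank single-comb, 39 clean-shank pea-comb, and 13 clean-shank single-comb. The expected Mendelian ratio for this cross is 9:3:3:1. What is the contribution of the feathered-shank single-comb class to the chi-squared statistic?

0.036

Under the 9:3:3:1 hypothesis (Σ ratio = 16, N = 207):
  feathered-shank pea-comb: 207 × 9/16 = 116.4375
  feathered-shank single-comb: 207 × 3/16 = 38.8125
  clean-shank pea-comb: 207 × 3/16 = 38.8125
  clean-shank single-comb: 207 × 1/16 = 12.9375
Contribution of feathered-shank single-comb: (40 − 38.8125)² / 38.8125 = 0.0363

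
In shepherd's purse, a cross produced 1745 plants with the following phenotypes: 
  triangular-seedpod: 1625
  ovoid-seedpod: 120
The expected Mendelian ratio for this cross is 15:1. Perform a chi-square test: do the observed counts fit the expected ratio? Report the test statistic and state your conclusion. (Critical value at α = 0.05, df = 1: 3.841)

1.170; consistent

Under the 15:1 hypothesis (Σ ratio = 16, N = 1745):
  triangular-seedpod: 1745 × 15/16 = 1635.9375
  ovoid-seedpod: 1745 × 1/16 = 109.0625
χ² = Σ (O − E)² / E
  triangular-seedpod: (1625 − 1635.9375)² / 1635.9375 = 0.0731
  ovoid-seedpod: (120 − 109.0625)² / 109.0625 = 1.0969
χ² = 0.0731 + 1.0969 = 1.170
Degrees of freedom = 2 − 1 = 1; critical value at α = 0.05 is 3.841.
Since 1.170 < 3.841, we fail to reject the null hypothesis — the data are consistent with the 15:1 ratio.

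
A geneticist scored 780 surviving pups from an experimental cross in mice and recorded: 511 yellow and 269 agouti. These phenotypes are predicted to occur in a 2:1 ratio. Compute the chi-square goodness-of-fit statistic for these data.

0.467

Total ratio parts = 3. Expected numbers out of 780:
  yellow: 780 × 2/3 = 520
  agouti: 780 × 1/3 = 260
χ² = Σ (O − E)² / E
  yellow: (511 − 520)² / 520 = 0.1558
  agouti: (269 − 260)² / 260 = 0.3115
χ² = 0.1558 + 0.3115 = 0.4673 ≈ 0.467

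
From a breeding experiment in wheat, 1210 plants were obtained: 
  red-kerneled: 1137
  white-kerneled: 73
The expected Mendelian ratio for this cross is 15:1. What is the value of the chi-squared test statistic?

Expected counts for N = 1210 under a 15:1 ratio (total parts = 16):
  red-kerneled: 1210 × 15/16 = 1134.375
  white-kerneled: 1210 × 1/16 = 75.625
χ² = Σ (O − E)² / E
  red-kerneled: (1137 − 1134.375)² / 1134.375 = 0.0061
  white-kerneled: (73 − 75.625)² / 75.625 = 0.0911
χ² = 0.0061 + 0.0911 = 0.0972 ≈ 0.097

0.097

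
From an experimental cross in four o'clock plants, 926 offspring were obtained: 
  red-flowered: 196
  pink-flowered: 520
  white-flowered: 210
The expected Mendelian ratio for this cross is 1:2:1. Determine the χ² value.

Under the 1:2:1 hypothesis (Σ ratio = 4, N = 926):
  red-flowered: 926 × 1/4 = 231.5
  pink-flowered: 926 × 2/4 = 463
  white-flowered: 926 × 1/4 = 231.5
χ² = Σ (O − E)² / E
  red-flowered: (196 − 231.5)² / 231.5 = 5.4438
  pink-flowered: (520 − 463)² / 463 = 7.0173
  white-flowered: (210 − 231.5)² / 231.5 = 1.9968
χ² = 5.4438 + 7.0173 + 1.9968 = 14.4579 ≈ 14.458

14.458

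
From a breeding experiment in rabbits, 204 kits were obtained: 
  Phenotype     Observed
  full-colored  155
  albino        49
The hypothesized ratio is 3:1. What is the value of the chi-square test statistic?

The 3:1 ratio has 4 parts, so with N = 204 the expected counts are:
  full-colored: 204 × 3/4 = 153
  albino: 204 × 1/4 = 51
χ² = Σ (O − E)² / E
  full-colored: (155 − 153)² / 153 = 0.0261
  albino: (49 − 51)² / 51 = 0.0784
χ² = 0.0261 + 0.0784 = 0.1045 ≈ 0.105

0.105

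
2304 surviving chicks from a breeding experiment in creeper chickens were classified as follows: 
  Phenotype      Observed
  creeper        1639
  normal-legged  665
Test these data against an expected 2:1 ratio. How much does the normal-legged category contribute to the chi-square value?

Expected counts for N = 2304 under a 2:1 ratio (total parts = 3):
  creeper: 2304 × 2/3 = 1536
  normal-legged: 2304 × 1/3 = 768
Contribution of normal-legged: (665 − 768)² / 768 = 13.8138

13.814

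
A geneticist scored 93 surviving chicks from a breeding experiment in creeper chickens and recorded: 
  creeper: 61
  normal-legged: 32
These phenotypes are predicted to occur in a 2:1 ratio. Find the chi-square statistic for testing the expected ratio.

Expected counts for N = 93 under a 2:1 ratio (total parts = 3):
  creeper: 93 × 2/3 = 62
  normal-legged: 93 × 1/3 = 31
χ² = Σ (O − E)² / E
  creeper: (61 − 62)² / 62 = 0.0161
  normal-legged: (32 − 31)² / 31 = 0.0323
χ² = 0.0161 + 0.0323 = 0.0484 ≈ 0.048

0.048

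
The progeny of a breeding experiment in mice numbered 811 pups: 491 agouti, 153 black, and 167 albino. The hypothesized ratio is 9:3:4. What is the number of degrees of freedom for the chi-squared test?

A goodness-of-fit test with 3 phenotype classes has df = 3 − 1 = 2.

2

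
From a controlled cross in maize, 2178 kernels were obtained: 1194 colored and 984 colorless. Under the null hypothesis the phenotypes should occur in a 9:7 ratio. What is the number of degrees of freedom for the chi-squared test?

1

A goodness-of-fit test with 2 phenotype classes has df = 2 − 1 = 1.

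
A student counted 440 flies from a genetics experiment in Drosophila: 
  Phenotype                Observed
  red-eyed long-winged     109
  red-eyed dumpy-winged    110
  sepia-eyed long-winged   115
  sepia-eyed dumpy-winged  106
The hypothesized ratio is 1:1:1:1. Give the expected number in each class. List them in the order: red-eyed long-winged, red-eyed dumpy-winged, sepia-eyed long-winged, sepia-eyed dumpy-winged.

110, 110, 110, 110

Total ratio parts = 4. Expected numbers out of 440:
  red-eyed long-winged: 440 × 1/4 = 110
  red-eyed dumpy-winged: 440 × 1/4 = 110
  sepia-eyed long-winged: 440 × 1/4 = 110
  sepia-eyed dumpy-winged: 440 × 1/4 = 110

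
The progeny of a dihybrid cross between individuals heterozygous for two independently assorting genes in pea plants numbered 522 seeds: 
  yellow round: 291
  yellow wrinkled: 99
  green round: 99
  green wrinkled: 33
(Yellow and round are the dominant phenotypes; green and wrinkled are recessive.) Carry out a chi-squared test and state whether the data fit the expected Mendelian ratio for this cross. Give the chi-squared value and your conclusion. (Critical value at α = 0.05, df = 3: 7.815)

A dihybrid F₂ with independent assortment and complete dominance at both loci gives a 9:3:3:1 phenotypic ratio.
Expected counts for N = 522 under a 9:3:3:1 ratio (total parts = 16):
  yellow round: 522 × 9/16 = 293.625
  yellow wrinkled: 522 × 3/16 = 97.875
  green round: 522 × 3/16 = 97.875
  green wrinkled: 522 × 1/16 = 32.625
χ² = Σ (O − E)² / E
  yellow round: (291 − 293.625)² / 293.625 = 0.0235
  yellow wrinkled: (99 − 97.875)² / 97.875 = 0.0129
  green round: (99 − 97.875)² / 97.875 = 0.0129
  green wrinkled: (33 − 32.625)² / 32.625 = 0.0043
χ² = 0.0235 + 0.0129 + 0.0129 + 0.0043 = 0.0536 ≈ 0.054
Degrees of freedom = 4 − 1 = 3; critical value at α = 0.05 is 7.815.
Since 0.054 < 7.815, we fail to reject the null hypothesis — the data are consistent with the 9:3:3:1 ratio.

0.054; consistent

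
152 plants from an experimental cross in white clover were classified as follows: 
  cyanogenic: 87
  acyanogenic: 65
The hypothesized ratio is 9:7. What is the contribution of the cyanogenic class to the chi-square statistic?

Under the 9:7 hypothesis (Σ ratio = 16, N = 152):
  cyanogenic: 152 × 9/16 = 85.5
  acyanogenic: 152 × 7/16 = 66.5
Contribution of cyanogenic: (87 − 85.5)² / 85.5 = 0.0263

0.026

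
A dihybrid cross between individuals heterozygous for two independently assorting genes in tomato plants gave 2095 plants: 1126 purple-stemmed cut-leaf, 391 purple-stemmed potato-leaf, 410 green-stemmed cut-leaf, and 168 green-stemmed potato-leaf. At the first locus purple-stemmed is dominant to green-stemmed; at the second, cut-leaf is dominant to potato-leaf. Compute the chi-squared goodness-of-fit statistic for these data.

A dihybrid F₂ with independent assortment and complete dominance at both loci gives a 9:3:3:1 phenotypic ratio.
The 9:3:3:1 ratio has 16 parts, so with N = 2095 the expected counts are:
  purple-stemmed cut-leaf: 2095 × 9/16 = 1178.4375
  purple-stemmed potato-leaf: 2095 × 3/16 = 392.8125
  green-stemmed cut-leaf: 2095 × 3/16 = 392.8125
  green-stemmed potato-leaf: 2095 × 1/16 = 130.9375
χ² = Σ (O − E)² / E
  purple-stemmed cut-leaf: (1126 − 1178.4375)² / 1178.4375 = 2.3333
  purple-stemmed potato-leaf: (391 − 392.8125)² / 392.8125 = 0.0084
  green-stemmed cut-leaf: (410 − 392.8125)² / 392.8125 = 0.7520
  green-stemmed potato-leaf: (168 − 130.9375)² / 130.9375 = 10.4907
χ² = 2.3333 + 0.0084 + 0.7520 + 10.4907 = 13.5844 ≈ 13.584

13.584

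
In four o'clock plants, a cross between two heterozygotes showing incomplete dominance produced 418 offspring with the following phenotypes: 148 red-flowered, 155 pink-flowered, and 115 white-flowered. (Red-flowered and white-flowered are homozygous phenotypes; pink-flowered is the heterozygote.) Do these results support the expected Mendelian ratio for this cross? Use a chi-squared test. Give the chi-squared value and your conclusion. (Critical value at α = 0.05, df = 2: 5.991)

With incomplete dominance, a heterozygote × heterozygote cross gives a 1:2:1 phenotypic ratio.
Total ratio parts = 4. Expected numbers out of 418:
  red-flowered: 418 × 1/4 = 104.5
  pink-flowered: 418 × 2/4 = 209
  white-flowered: 418 × 1/4 = 104.5
χ² = Σ (O − E)² / E
  red-flowered: (148 − 104.5)² / 104.5 = 18.1077
  pink-flowered: (155 − 209)² / 209 = 13.9522
  white-flowered: (115 − 104.5)² / 104.5 = 1.0550
χ² = 18.1077 + 13.9522 + 1.0550 = 33.1149 ≈ 33.115
Degrees of freedom = 3 − 1 = 2; critical value at α = 0.05 is 5.991.
Since 33.115 > 5.991, we reject the null hypothesis — the data do not fit the 1:2:1 ratio.

33.115; not consistent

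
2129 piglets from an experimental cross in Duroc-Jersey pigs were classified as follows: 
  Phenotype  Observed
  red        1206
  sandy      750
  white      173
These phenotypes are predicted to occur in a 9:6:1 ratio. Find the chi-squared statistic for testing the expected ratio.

Total ratio parts = 16. Expected numbers out of 2129:
  red: 2129 × 9/16 = 1197.5625
  sandy: 2129 × 6/16 = 798.375
  white: 2129 × 1/16 = 133.0625
χ² = Σ (O − E)² / E
  red: (1206 − 1197.5625)² / 1197.5625 = 0.0594
  sandy: (750 − 798.375)² / 798.375 = 2.9311
  white: (173 − 133.0625)² / 133.0625 = 11.9869
χ² = 0.0594 + 2.9311 + 11.9869 = 14.9774 ≈ 14.977

14.977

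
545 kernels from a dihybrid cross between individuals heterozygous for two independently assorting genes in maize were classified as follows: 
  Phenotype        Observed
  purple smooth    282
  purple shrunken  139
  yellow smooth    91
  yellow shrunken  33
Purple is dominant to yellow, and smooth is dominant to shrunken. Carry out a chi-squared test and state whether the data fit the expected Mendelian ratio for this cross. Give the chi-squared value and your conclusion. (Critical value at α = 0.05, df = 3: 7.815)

16.487; not consistent

A dihybrid F₂ with independent assortment and complete dominance at both loci gives a 9:3:3:1 phenotypic ratio.
The 9:3:3:1 ratio has 16 parts, so with N = 545 the expected counts are:
  purple smooth: 545 × 9/16 = 306.5625
  purple shrunken: 545 × 3/16 = 102.1875
  yellow smooth: 545 × 3/16 = 102.1875
  yellow shrunken: 545 × 1/16 = 34.0625
χ² = Σ (O − E)² / E
  purple smooth: (282 − 306.5625)² / 306.5625 = 1.9680
  purple shrunken: (139 − 102.1875)² / 102.1875 = 13.2615
  yellow smooth: (91 − 102.1875)² / 102.1875 = 1.2248
  yellow shrunken: (33 − 34.0625)² / 34.0625 = 0.0331
χ² = 1.9680 + 13.2615 + 1.2248 + 0.0331 = 16.4874 ≈ 16.487
Degrees of freedom = 4 − 1 = 3; critical value at α = 0.05 is 7.815.
Since 16.487 > 7.815, we reject the null hypothesis — the data do not fit the 9:3:3:1 ratio.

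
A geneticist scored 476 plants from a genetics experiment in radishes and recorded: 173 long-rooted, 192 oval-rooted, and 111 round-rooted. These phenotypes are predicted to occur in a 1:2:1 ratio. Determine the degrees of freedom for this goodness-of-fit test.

A goodness-of-fit test with 3 phenotype classes has df = 3 − 1 = 2.

2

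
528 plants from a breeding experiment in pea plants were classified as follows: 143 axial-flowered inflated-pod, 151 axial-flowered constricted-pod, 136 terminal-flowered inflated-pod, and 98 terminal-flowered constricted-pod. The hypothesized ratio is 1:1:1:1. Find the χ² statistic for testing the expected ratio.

12.530

The 1:1:1:1 ratio has 4 parts, so with N = 528 the expected counts are:
  axial-flowered inflated-pod: 528 × 1/4 = 132
  axial-flowered constricted-pod: 528 × 1/4 = 132
  terminal-flowered inflated-pod: 528 × 1/4 = 132
  terminal-flowered constricted-pod: 528 × 1/4 = 132
χ² = Σ (O − E)² / E
  axial-flowered inflated-pod: (143 − 132)² / 132 = 0.9167
  axial-flowered constricted-pod: (151 − 132)² / 132 = 2.7348
  terminal-flowered inflated-pod: (136 − 132)² / 132 = 0.1212
  terminal-flowered constricted-pod: (98 − 132)² / 132 = 8.7576
χ² = 0.9167 + 2.7348 + 0.1212 + 8.7576 = 12.5303 ≈ 12.530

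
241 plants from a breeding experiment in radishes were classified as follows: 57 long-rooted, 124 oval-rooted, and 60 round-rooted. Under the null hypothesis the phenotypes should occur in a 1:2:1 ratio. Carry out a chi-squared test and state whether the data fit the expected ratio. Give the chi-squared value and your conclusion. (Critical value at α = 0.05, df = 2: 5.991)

0.278; consistent

Expected counts for N = 241 under a 1:2:1 ratio (total parts = 4):
  long-rooted: 241 × 1/4 = 60.25
  oval-rooted: 241 × 2/4 = 120.5
  round-rooted: 241 × 1/4 = 60.25
χ² = Σ (O − E)² / E
  long-rooted: (57 − 60.25)² / 60.25 = 0.1753
  oval-rooted: (124 − 120.5)² / 120.5 = 0.1017
  round-rooted: (60 − 60.25)² / 60.25 = 0.0010
χ² = 0.1753 + 0.1017 + 0.0010 = 0.278
Degrees of freedom = 3 − 1 = 2; critical value at α = 0.05 is 5.991.
Since 0.278 < 5.991, we fail to reject the null hypothesis — the data are consistent with the 1:2:1 ratio.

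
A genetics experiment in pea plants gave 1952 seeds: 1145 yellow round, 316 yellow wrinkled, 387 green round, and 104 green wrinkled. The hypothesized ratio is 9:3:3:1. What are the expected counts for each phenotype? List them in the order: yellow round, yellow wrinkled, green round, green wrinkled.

1098, 366, 366, 122

Expected counts for N = 1952 under a 9:3:3:1 ratio (total parts = 16):
  yellow round: 1952 × 9/16 = 1098
  yellow wrinkled: 1952 × 3/16 = 366
  green round: 1952 × 3/16 = 366
  green wrinkled: 1952 × 1/16 = 122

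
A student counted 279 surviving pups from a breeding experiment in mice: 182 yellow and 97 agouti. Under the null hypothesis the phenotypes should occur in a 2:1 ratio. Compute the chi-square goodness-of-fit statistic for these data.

Under the 2:1 hypothesis (Σ ratio = 3, N = 279):
  yellow: 279 × 2/3 = 186
  agouti: 279 × 1/3 = 93
χ² = Σ (O − E)² / E
  yellow: (182 − 186)² / 186 = 0.0860
  agouti: (97 − 93)² / 93 = 0.1720
χ² = 0.0860 + 0.1720 = 0.258

0.258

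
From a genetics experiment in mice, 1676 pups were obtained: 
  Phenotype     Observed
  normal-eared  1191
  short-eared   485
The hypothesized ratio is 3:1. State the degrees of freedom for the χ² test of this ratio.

A goodness-of-fit test with 2 phenotype classes has df = 2 − 1 = 1.

1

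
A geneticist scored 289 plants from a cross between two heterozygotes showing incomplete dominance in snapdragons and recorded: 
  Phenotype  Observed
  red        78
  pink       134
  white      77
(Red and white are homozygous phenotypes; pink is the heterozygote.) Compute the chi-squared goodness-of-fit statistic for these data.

With incomplete dominance, a heterozygote × heterozygote cross gives a 1:2:1 phenotypic ratio.
Under the 1:2:1 hypothesis (Σ ratio = 4, N = 289):
  red: 289 × 1/4 = 72.25
  pink: 289 × 2/4 = 144.5
  white: 289 × 1/4 = 72.25
χ² = Σ (O − E)² / E
  red: (78 − 72.25)² / 72.25 = 0.4576
  pink: (134 − 144.5)² / 144.5 = 0.7630
  white: (77 − 72.25)² / 72.25 = 0.3123
χ² = 0.4576 + 0.7630 + 0.3123 = 1.5329 ≈ 1.533

1.533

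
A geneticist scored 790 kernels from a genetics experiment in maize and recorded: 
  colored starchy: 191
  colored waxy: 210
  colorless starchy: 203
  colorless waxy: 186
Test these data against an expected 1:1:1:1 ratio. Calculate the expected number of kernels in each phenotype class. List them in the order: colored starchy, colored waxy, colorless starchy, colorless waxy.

Under the 1:1:1:1 hypothesis (Σ ratio = 4, N = 790):
  colored starchy: 790 × 1/4 = 197.5
  colored waxy: 790 × 1/4 = 197.5
  colorless starchy: 790 × 1/4 = 197.5
  colorless waxy: 790 × 1/4 = 197.5

197.5, 197.5, 197.5, 197.5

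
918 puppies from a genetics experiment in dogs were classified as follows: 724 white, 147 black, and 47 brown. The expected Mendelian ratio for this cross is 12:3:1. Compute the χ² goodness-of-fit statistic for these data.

Total ratio parts = 16. Expected numbers out of 918:
  white: 918 × 12/16 = 688.5
  black: 918 × 3/16 = 172.125
  brown: 918 × 1/16 = 57.375
χ² = Σ (O − E)² / E
  white: (724 − 688.5)² / 688.5 = 1.8304
  black: (147 − 172.125)² / 172.125 = 3.6675
  brown: (47 − 57.375)² / 57.375 = 1.8761
χ² = 1.8304 + 3.6675 + 1.8761 = 7.374

7.374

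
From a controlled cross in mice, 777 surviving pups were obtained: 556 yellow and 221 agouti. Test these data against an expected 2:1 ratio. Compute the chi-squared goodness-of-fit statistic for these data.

Total ratio parts = 3. Expected numbers out of 777:
  yellow: 777 × 2/3 = 518
  agouti: 777 × 1/3 = 259
χ² = Σ (O − E)² / E
  yellow: (556 − 518)² / 518 = 2.7876
  agouti: (221 − 259)² / 259 = 5.5753
χ² = 2.7876 + 5.5753 = 8.3629 ≈ 8.363

8.363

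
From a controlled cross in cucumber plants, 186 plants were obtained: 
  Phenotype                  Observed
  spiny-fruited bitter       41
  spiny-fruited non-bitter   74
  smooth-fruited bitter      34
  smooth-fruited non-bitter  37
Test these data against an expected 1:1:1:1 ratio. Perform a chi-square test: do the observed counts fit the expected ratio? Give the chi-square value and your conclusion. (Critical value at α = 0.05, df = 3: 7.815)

Total ratio parts = 4. Expected numbers out of 186:
  spiny-fruited bitter: 186 × 1/4 = 46.5
  spiny-fruited non-bitter: 186 × 1/4 = 46.5
  smooth-fruited bitter: 186 × 1/4 = 46.5
  smooth-fruited non-bitter: 186 × 1/4 = 46.5
χ² = Σ (O − E)² / E
  spiny-fruited bitter: (41 − 46.5)² / 46.5 = 0.6505
  spiny-fruited non-bitter: (74 − 46.5)² / 46.5 = 16.2634
  smooth-fruited bitter: (34 − 46.5)² / 46.5 = 3.3602
  smooth-fruited non-bitter: (37 − 46.5)² / 46.5 = 1.9409
χ² = 0.6505 + 16.2634 + 3.3602 + 1.9409 = 22.215
Degrees of freedom = 4 − 1 = 3; critical value at α = 0.05 is 7.815.
Since 22.215 > 7.815, we reject the null hypothesis — the data do not fit the 1:1:1:1 ratio.

22.215; not consistent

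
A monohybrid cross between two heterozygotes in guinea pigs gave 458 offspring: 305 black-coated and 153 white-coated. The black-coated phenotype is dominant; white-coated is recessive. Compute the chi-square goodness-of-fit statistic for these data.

17.261

For a monohybrid cross between heterozygotes with complete dominance, the expected phenotypic ratio is 3:1.
Expected counts for N = 458 under a 3:1 ratio (total parts = 4):
  black-coated: 458 × 3/4 = 343.5
  white-coated: 458 × 1/4 = 114.5
χ² = Σ (O − E)² / E
  black-coated: (305 − 343.5)² / 343.5 = 4.3151
  white-coated: (153 − 114.5)² / 114.5 = 12.9454
χ² = 4.3151 + 12.9454 = 17.2605 ≈ 17.261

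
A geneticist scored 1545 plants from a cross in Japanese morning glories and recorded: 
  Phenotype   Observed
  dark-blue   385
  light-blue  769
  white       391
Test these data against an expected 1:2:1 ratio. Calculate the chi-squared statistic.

0.078

The 1:2:1 ratio has 4 parts, so with N = 1545 the expected counts are:
  dark-blue: 1545 × 1/4 = 386.25
  light-blue: 1545 × 2/4 = 772.5
  white: 1545 × 1/4 = 386.25
χ² = Σ (O − E)² / E
  dark-blue: (385 − 386.25)² / 386.25 = 0.0040
  light-blue: (769 − 772.5)² / 772.5 = 0.0159
  white: (391 − 386.25)² / 386.25 = 0.0584
χ² = 0.0040 + 0.0159 + 0.0584 = 0.0783 ≈ 0.078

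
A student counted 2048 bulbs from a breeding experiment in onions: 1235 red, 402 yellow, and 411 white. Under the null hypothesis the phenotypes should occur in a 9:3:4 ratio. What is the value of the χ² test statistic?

26.748

Under the 9:3:4 hypothesis (Σ ratio = 16, N = 2048):
  red: 2048 × 9/16 = 1152
  yellow: 2048 × 3/16 = 384
  white: 2048 × 4/16 = 512
χ² = Σ (O − E)² / E
  red: (1235 − 1152)² / 1152 = 5.9800
  yellow: (402 − 384)² / 384 = 0.8438
  white: (411 − 512)² / 512 = 19.9238
χ² = 5.9800 + 0.8438 + 19.9238 = 26.7476 ≈ 26.748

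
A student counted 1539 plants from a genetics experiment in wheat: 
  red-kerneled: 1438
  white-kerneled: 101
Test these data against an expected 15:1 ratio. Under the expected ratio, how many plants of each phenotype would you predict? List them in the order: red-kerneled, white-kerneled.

The 15:1 ratio has 16 parts, so with N = 1539 the expected counts are:
  red-kerneled: 1539 × 15/16 = 1442.8125
  white-kerneled: 1539 × 1/16 = 96.1875

1442.8125, 96.1875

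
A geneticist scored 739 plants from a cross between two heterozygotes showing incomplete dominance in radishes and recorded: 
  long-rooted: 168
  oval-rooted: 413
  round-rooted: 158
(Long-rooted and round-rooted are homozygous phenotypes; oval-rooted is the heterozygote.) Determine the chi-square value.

With incomplete dominance, a heterozygote × heterozygote cross gives a 1:2:1 phenotypic ratio.
The 1:2:1 ratio has 4 parts, so with N = 739 the expected counts are:
  long-rooted: 739 × 1/4 = 184.75
  oval-rooted: 739 × 2/4 = 369.5
  round-rooted: 739 × 1/4 = 184.75
χ² = Σ (O − E)² / E
  long-rooted: (168 − 184.75)² / 184.75 = 1.5186
  oval-rooted: (413 − 369.5)² / 369.5 = 5.1211
  round-rooted: (158 − 184.75)² / 184.75 = 3.8731
χ² = 1.5186 + 5.1211 + 3.8731 = 10.5128 ≈ 10.513

10.513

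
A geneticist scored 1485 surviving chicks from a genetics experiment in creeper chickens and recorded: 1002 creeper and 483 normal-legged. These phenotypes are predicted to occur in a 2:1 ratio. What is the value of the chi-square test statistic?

The 2:1 ratio has 3 parts, so with N = 1485 the expected counts are:
  creeper: 1485 × 2/3 = 990
  normal-legged: 1485 × 1/3 = 495
χ² = Σ (O − E)² / E
  creeper: (1002 − 990)² / 990 = 0.1455
  normal-legged: (483 − 495)² / 495 = 0.2909
χ² = 0.1455 + 0.2909 = 0.4364 ≈ 0.436

0.436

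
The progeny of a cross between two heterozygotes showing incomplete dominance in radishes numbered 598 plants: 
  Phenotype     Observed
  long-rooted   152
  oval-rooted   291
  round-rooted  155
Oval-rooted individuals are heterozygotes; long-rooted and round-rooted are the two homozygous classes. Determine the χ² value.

0.458

With incomplete dominance, a heterozygote × heterozygote cross gives a 1:2:1 phenotypic ratio.
Expected counts for N = 598 under a 1:2:1 ratio (total parts = 4):
  long-rooted: 598 × 1/4 = 149.5
  oval-rooted: 598 × 2/4 = 299
  round-rooted: 598 × 1/4 = 149.5
χ² = Σ (O − E)² / E
  long-rooted: (152 − 149.5)² / 149.5 = 0.0418
  oval-rooted: (291 − 299)² / 299 = 0.2140
  round-rooted: (155 − 149.5)² / 149.5 = 0.2023
χ² = 0.0418 + 0.2140 + 0.2023 = 0.4581 ≈ 0.458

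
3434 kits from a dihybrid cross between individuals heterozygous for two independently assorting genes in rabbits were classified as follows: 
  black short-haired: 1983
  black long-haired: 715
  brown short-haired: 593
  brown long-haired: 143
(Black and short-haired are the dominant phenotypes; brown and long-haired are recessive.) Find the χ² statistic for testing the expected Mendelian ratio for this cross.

37.146

A dihybrid F₂ with independent assortment and complete dominance at both loci gives a 9:3:3:1 phenotypic ratio.
The 9:3:3:1 ratio has 16 parts, so with N = 3434 the expected counts are:
  black short-haired: 3434 × 9/16 = 1931.625
  black long-haired: 3434 × 3/16 = 643.875
  brown short-haired: 3434 × 3/16 = 643.875
  brown long-haired: 3434 × 1/16 = 214.625
χ² = Σ (O − E)² / E
  black short-haired: (1983 − 1931.625)² / 1931.625 = 1.3664
  black long-haired: (715 − 643.875)² / 643.875 = 7.8568
  brown short-haired: (593 − 643.875)² / 643.875 = 4.0198
  brown long-haired: (143 − 214.625)² / 214.625 = 23.9028
χ² = 1.3664 + 7.8568 + 4.0198 + 23.9028 = 37.1458 ≈ 37.146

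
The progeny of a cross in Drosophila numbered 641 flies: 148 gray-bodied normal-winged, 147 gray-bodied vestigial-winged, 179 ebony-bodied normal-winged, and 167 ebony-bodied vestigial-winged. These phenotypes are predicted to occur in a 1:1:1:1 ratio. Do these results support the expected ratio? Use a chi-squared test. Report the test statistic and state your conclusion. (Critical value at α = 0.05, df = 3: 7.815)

4.510; consistent

Expected counts for N = 641 under a 1:1:1:1 ratio (total parts = 4):
  gray-bodied normal-winged: 641 × 1/4 = 160.25
  gray-bodied vestigial-winged: 641 × 1/4 = 160.25
  ebony-bodied normal-winged: 641 × 1/4 = 160.25
  ebony-bodied vestigial-winged: 641 × 1/4 = 160.25
χ² = Σ (O − E)² / E
  gray-bodied normal-winged: (148 − 160.25)² / 160.25 = 0.9364
  gray-bodied vestigial-winged: (147 − 160.25)² / 160.25 = 1.0956
  ebony-bodied normal-winged: (179 − 160.25)² / 160.25 = 2.1938
  ebony-bodied vestigial-winged: (167 − 160.25)² / 160.25 = 0.2843
χ² = 0.9364 + 1.0956 + 2.1938 + 0.2843 = 4.5101 ≈ 4.510
Degrees of freedom = 4 − 1 = 3; critical value at α = 0.05 is 7.815.
Since 4.510 < 7.815, we fail to reject the null hypothesis — the data are consistent with the 1:1:1:1 ratio.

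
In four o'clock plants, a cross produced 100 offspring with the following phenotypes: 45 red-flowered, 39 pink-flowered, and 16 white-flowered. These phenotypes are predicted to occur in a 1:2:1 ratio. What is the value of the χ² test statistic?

21.660

Expected counts for N = 100 under a 1:2:1 ratio (total parts = 4):
  red-flowered: 100 × 1/4 = 25
  pink-flowered: 100 × 2/4 = 50
  white-flowered: 100 × 1/4 = 25
χ² = Σ (O − E)² / E
  red-flowered: (45 − 25)² / 25 = 16.0000
  pink-flowered: (39 − 50)² / 50 = 2.4200
  white-flowered: (16 − 25)² / 25 = 3.2400
χ² = 16.0000 + 2.4200 + 3.2400 = 21.660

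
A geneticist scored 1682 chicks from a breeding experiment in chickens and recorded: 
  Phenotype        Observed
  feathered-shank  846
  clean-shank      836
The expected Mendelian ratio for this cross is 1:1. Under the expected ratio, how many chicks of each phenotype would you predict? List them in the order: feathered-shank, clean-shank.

Total ratio parts = 2. Expected numbers out of 1682:
  feathered-shank: 1682 × 1/2 = 841
  clean-shank: 1682 × 1/2 = 841

841, 841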